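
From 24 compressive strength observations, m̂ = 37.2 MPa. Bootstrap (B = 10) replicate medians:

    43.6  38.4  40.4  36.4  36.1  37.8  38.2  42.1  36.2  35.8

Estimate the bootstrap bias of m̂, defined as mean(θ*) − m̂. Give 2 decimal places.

bias = +1.30

mean(θ*) = (43.6 + 38.4 + 40.4 + 36.4 + 36.1 + 37.8 + 38.2 + 42.1 + 36.2 + 35.8) / 10 = 38.500
bias = 38.500 − 37.2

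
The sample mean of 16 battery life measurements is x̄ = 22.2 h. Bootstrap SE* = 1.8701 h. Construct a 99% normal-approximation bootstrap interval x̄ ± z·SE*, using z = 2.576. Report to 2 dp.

(17.38, 27.02)

Margin = 2.576 × 1.8701 = 4.817
Interval: 22.2 ± 4.817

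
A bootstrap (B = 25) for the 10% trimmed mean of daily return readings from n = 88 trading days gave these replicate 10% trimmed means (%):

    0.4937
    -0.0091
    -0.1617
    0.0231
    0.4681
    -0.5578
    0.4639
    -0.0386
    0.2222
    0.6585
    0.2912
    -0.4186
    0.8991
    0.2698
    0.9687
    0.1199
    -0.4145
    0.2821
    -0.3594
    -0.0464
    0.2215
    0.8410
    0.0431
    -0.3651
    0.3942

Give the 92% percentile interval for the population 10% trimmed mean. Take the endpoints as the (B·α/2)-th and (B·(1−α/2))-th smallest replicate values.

Sorted replicates: -0.5578, -0.4186, -0.4145, -0.3651, -0.3594, -0.1617, -0.0464, -0.0386, -0.0091, 0.0231, 0.0431, 0.1199, 0.2215, 0.2222, 0.2698, 0.2821, 0.2912, 0.3942, 0.4639, 0.4681, 0.4937, 0.6585, 0.8410, 0.8991, 0.9687
α = 0.08; lower rank = 25 × 0.040 = 1; upper rank = 25 × 0.960 = 24.
The 1st smallest replicate is -0.5578; the 24th is 0.8991.

(-0.5578, 0.8991)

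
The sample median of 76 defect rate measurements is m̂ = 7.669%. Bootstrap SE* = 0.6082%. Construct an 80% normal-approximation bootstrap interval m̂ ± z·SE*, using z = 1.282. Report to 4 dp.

(6.8893, 8.4487)

Margin = 1.282 × 0.6082 = 0.77971
Interval: 7.669 ± 0.77971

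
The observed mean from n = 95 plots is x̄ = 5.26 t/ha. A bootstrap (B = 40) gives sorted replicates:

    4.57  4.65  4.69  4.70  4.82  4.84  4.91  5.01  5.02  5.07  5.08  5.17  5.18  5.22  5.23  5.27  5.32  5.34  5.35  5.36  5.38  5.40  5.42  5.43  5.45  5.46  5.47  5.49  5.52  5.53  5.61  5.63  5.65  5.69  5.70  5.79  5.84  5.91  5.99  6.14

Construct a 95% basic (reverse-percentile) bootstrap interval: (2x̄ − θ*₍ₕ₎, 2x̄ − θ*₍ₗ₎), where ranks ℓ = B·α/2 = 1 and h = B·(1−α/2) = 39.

Percentile endpoints at ranks 1 and 39: θ*₍1₎ = 4.57, θ*₍39₎ = 5.99.
Basic interval reflects these around x̄:
  lower = 2 × 5.26 − 5.99 = 4.53
  upper = 2 × 5.26 − 4.57 = 5.95

(4.53, 5.95)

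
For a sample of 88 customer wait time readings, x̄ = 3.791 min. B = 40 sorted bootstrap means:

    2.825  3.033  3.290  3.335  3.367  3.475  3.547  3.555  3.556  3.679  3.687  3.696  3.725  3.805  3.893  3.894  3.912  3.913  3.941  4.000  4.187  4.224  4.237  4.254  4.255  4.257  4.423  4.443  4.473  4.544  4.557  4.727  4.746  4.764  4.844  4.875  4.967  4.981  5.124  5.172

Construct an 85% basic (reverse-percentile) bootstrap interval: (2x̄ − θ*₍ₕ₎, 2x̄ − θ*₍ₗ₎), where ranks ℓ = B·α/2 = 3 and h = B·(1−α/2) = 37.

(2.615, 4.292)

Percentile endpoints at ranks 3 and 37: θ*₍3₎ = 3.290, θ*₍37₎ = 4.967.
Basic interval reflects these around x̄:
  lower = 2 × 3.791 − 4.967 = 2.615
  upper = 2 × 3.791 − 3.290 = 4.292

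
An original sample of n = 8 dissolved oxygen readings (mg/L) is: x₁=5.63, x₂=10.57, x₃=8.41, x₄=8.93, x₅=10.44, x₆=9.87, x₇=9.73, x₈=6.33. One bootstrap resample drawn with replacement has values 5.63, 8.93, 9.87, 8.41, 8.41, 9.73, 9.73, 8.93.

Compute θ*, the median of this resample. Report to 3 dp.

Sorted: 5.63, 8.41, 8.41, 8.93, 8.93, 9.73, 9.73, 9.87
Median = average of the two middle values = 8.930

θ* = 8.930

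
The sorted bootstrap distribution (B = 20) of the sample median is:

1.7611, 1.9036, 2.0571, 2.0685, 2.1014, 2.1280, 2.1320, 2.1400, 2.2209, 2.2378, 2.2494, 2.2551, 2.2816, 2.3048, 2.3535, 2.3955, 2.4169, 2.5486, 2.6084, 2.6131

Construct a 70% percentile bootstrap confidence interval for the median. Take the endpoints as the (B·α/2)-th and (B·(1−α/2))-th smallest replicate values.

(2.0571, 2.4169)

α = 0.30; lower rank = 20 × 0.150 = 3; upper rank = 20 × 0.850 = 17.
The 3rd smallest replicate is 2.0571; the 17th is 2.4169.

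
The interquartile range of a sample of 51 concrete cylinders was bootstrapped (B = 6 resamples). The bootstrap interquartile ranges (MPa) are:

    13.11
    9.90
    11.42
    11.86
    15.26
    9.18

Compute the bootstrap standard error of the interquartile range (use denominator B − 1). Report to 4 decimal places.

Bootstrap SE is the standard deviation of the 6 replicate interquartile ranges.
Mean of replicates: (13.11 + 9.90 + 11.42 + 11.86 + 15.26 + 9.18) / 6 = 70.73000 / 6 = 11.78833
Sum of squared deviations: (+1.32167)² + (−1.88833)² + (−0.36833)² + (+0.07167)² + (+3.47167)² + (−2.60833)² = 24.30928
Variance = 24.30928 / 5 = 4.86186
SE* = √4.86186

SE* = 2.2050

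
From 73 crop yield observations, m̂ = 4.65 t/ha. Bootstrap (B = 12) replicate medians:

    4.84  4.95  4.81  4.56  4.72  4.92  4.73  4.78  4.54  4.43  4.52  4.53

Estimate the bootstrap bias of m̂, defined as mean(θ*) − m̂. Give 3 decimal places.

bias = +0.044

mean(θ*) = (4.84 + 4.95 + 4.81 + 4.56 + 4.72 + 4.92 + 4.73 + 4.78 + 4.54 + 4.43 + 4.52 + 4.53) / 12 = 4.6942
bias = 4.6942 − 4.65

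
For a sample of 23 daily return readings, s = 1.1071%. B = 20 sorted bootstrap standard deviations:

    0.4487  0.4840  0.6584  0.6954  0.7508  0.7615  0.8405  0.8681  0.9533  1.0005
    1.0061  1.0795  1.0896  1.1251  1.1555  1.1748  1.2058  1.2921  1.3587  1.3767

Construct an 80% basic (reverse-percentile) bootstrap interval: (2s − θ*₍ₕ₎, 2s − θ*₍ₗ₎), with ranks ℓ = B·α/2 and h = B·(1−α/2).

Percentile endpoints at ranks 2 and 18: θ*₍2₎ = 0.4840, θ*₍18₎ = 1.2921.
Basic interval reflects these around s:
  lower = 2 × 1.1071 − 1.2921 = 0.9221
  upper = 2 × 1.1071 − 0.4840 = 1.7302

(0.9221, 1.7302)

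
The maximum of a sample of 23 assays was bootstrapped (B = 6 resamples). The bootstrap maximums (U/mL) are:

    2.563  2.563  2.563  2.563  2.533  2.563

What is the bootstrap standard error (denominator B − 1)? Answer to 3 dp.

Bootstrap SE is the standard deviation of the 6 replicate maximums.
Mean of replicates: (2.563 + 2.563 + 2.563 + 2.563 + 2.533 + 2.563) / 6 = 15.34800 / 6 = 2.55800
Sum of squared deviations: (+0.00500)² + (+0.00500)² + (+0.00500)² + (+0.00500)² + (−0.02500)² + (+0.00500)² = 0.00075
Variance = 0.00075 / 5 = 0.00015
SE* = √0.00015

SE* = 0.012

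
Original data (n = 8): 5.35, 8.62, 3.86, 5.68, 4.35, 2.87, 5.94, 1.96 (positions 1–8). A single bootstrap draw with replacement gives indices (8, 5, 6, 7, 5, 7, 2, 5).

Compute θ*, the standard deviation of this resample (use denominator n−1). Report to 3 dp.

Resample values: 1.96, 4.35, 2.87, 5.94, 4.35, 5.94, 8.62, 4.35.
Mean = 4.7975; sum of squared deviations = 29.5895
s² = 29.5895 / 7 = 4.2271
s = √4.2271 = 2.056

θ* = 2.056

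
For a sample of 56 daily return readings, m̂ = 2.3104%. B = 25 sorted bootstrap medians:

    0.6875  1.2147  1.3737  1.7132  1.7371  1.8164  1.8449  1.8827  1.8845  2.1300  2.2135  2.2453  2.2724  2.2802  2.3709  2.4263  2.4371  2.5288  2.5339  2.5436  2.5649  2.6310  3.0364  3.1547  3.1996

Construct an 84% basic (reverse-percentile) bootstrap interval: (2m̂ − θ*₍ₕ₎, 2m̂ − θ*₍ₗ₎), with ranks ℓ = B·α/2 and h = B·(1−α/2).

Percentile endpoints at ranks 2 and 23: θ*₍2₎ = 1.2147, θ*₍23₎ = 3.0364.
Basic interval reflects these around m̂:
  lower = 2 × 2.3104 − 3.0364 = 1.5844
  upper = 2 × 2.3104 − 1.2147 = 3.4061

(1.5844, 3.4061)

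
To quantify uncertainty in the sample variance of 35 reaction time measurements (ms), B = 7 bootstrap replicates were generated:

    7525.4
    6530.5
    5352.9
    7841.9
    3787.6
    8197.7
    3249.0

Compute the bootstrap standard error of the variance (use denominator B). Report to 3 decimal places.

Bootstrap SE is the standard deviation of the 7 replicate variances.
Mean of replicates: (7525.4 + 6530.5 + 5352.9 + 7841.9 + 3787.6 + 8197.7 + 3249.0) / 7 = 42485.0000 / 7 = 6069.2857
Sum of squared deviations: (+1456.1143)² + (+461.2143)² + (−716.3857)² + (+1772.6143)² + (−2281.6857)² + (+2128.4143)² + (−2820.2857)² = 23678605.9086
Variance = 23678605.9086 / 7 = 3382657.9869
SE* = √3382657.9869

SE* = 1839.200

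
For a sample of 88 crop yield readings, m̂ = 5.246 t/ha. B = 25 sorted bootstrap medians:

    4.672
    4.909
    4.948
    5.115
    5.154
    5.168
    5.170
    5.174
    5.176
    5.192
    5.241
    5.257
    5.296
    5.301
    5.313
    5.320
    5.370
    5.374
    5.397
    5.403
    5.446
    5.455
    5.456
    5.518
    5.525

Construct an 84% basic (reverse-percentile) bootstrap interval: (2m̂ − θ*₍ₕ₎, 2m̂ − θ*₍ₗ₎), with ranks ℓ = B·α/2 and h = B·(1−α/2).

(5.036, 5.583)

Percentile endpoints at ranks 2 and 23: θ*₍2₎ = 4.909, θ*₍23₎ = 5.456.
Basic interval reflects these around m̂:
  lower = 2 × 5.246 − 5.456 = 5.036
  upper = 2 × 5.246 − 4.909 = 5.583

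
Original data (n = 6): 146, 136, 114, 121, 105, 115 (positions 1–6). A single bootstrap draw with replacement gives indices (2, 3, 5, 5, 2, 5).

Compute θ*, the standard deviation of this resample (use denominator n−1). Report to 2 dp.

Resample values: 136, 114, 105, 105, 136, 105.
Mean = 116.8333; sum of squared deviations = 1162.8333
s² = 1162.8333 / 5 = 232.5667
s = √232.5667 = 15.25

θ* = 15.25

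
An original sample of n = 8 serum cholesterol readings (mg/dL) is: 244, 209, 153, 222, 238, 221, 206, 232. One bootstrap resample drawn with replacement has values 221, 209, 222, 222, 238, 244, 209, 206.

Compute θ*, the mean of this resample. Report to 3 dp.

θ* = 221.375

Mean = (221 + 209 + 222 + 222 + 238 + 244 + 209 + 206) / 8 = 1771.0 / 8 = 221.375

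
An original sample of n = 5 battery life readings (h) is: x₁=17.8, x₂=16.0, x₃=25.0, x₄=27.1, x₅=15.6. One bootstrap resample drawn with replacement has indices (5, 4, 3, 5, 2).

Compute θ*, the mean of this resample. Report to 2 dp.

θ* = 19.86

Resample values: 15.6, 27.1, 25.0, 15.6, 16.0.
Mean = (15.6 + 27.1 + 25.0 + 15.6 + 16.0) / 5 = 99.30 / 5 = 19.86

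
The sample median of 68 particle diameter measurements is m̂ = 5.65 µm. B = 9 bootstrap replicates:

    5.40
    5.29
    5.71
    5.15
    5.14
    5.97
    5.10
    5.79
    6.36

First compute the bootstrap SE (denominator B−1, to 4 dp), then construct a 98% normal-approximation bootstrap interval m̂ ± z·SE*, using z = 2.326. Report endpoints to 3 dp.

Mean of replicates = 5.5456; sum of squared deviations = 1.5362; SE* = √(1.5362/8) = 0.4382
Margin = 2.326 × 0.4382 = 1.0193
Interval: 5.65 ± 1.0193

(4.631, 6.669)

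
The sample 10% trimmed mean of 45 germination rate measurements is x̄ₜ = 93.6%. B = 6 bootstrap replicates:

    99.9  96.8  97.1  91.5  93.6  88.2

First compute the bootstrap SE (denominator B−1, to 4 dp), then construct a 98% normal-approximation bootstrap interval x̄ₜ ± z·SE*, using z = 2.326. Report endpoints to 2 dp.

(83.69, 103.51)

Mean of replicates = 94.5167; sum of squared deviations = 90.7083; SE* = √(90.7083/5) = 4.2593
Margin = 2.326 × 4.2593 = 9.907
Interval: 93.6 ± 9.907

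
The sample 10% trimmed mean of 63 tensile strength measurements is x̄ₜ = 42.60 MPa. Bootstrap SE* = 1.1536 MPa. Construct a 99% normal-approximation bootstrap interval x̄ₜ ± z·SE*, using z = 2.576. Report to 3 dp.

Margin = 2.576 × 1.1536 = 2.9717
Interval: 42.60 ± 2.9717

(39.628, 45.572)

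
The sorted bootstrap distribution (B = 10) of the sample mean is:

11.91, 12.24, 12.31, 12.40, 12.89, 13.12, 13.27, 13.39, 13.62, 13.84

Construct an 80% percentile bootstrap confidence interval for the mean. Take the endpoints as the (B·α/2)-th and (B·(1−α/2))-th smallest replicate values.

α = 0.20; lower rank = 10 × 0.100 = 1; upper rank = 10 × 0.900 = 9.
The 1st smallest replicate is 11.91; the 9th is 13.62.

(11.91, 13.62)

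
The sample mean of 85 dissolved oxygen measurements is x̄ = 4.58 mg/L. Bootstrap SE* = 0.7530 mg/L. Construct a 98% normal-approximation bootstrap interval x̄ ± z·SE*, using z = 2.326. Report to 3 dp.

(2.829, 6.331)

Margin = 2.326 × 0.7530 = 1.7515
Interval: 4.58 ± 1.7515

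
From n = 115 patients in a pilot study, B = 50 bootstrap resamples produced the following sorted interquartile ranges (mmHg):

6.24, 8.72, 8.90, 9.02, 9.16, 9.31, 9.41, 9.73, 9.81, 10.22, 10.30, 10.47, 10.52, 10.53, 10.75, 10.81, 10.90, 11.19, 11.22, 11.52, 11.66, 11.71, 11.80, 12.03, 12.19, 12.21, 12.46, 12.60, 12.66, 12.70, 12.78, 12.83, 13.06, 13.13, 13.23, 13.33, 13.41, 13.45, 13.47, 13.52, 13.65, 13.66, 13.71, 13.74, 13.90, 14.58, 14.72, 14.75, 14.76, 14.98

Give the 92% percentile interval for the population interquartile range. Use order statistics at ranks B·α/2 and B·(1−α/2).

(8.72, 14.75)

α = 0.08; lower rank = 50 × 0.040 = 2; upper rank = 50 × 0.960 = 48.
The 2nd smallest replicate is 8.72; the 48th is 14.75.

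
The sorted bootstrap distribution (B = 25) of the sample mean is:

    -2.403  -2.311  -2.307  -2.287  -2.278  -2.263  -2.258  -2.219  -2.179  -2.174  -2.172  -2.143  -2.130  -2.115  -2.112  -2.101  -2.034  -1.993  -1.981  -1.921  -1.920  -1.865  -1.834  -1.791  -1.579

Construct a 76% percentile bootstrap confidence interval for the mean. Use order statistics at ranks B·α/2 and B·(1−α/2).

α = 0.24; lower rank = 25 × 0.120 = 3; upper rank = 25 × 0.880 = 22.
The 3rd smallest replicate is -2.307; the 22nd is -1.865.

(-2.307, -1.865)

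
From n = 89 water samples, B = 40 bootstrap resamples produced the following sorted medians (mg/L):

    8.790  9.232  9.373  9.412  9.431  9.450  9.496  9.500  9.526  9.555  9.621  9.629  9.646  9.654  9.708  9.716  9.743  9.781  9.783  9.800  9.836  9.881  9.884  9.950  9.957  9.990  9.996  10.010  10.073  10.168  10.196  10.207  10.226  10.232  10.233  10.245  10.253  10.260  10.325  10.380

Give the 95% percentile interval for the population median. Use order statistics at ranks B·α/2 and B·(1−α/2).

α = 0.05; lower rank = 40 × 0.025 = 1; upper rank = 40 × 0.975 = 39.
The 1st smallest replicate is 8.790; the 39th is 10.325.

(8.790, 10.325)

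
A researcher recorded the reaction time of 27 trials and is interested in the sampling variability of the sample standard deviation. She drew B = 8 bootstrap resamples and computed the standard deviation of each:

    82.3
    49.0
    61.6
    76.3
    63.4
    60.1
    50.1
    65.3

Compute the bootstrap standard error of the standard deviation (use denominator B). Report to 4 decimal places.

SE* = 10.7559

Bootstrap SE is the standard deviation of the 8 replicate standard deviations.
Mean of replicates: (82.3 + 49.0 + 61.6 + 76.3 + 63.4 + 60.1 + 50.1 + 65.3) / 8 = 508.10000 / 8 = 63.51250
Sum of squared deviations: (+18.78750)² + (−14.51250)² + (−1.91250)² + (+12.78750)² + (−0.11250)² + (−3.41250)² + (−13.41250)² + (+1.78750)² = 925.50875
Variance = 925.50875 / 8 = 115.68859
SE* = √115.68859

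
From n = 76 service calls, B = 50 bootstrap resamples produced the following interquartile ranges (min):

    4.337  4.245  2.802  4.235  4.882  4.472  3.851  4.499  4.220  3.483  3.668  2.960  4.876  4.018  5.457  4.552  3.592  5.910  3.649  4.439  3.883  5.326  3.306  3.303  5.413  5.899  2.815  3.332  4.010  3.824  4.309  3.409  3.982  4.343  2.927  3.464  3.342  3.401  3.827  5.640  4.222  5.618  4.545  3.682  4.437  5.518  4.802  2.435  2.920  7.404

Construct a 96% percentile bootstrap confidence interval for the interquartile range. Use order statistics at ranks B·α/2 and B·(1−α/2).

Sorted replicates: 2.435, 2.802, 2.815, 2.920, 2.927, 2.960, 3.303, 3.306, 3.332, 3.342, 3.401, 3.409, 3.464, 3.483, 3.592, 3.649, 3.668, 3.682, 3.824, 3.827, 3.851, 3.883, 3.982, 4.010, 4.018, 4.220, 4.222, 4.235, 4.245, 4.309, 4.337, 4.343, 4.437, 4.439, 4.472, 4.499, 4.545, 4.552, 4.802, 4.876, 4.882, 5.326, 5.413, 5.457, 5.518, 5.618, 5.640, 5.899, 5.910, 7.404
α = 0.04; lower rank = 50 × 0.020 = 1; upper rank = 50 × 0.980 = 49.
The 1st smallest replicate is 2.435; the 49th is 5.910.

(2.435, 5.910)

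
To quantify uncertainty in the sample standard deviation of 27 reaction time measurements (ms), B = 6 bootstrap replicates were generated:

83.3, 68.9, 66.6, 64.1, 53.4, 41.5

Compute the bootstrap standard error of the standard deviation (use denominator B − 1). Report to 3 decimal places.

Bootstrap SE is the standard deviation of the 6 replicate standard deviations.
Mean of replicates: (83.3 + 68.9 + 66.6 + 64.1 + 53.4 + 41.5) / 6 = 377.8000 / 6 = 62.9667
Sum of squared deviations: (+20.3333)² + (+5.9333)² + (+3.6333)² + (+1.1333)² + (−9.5667)² + (−21.4667)² = 1015.4733
Variance = 1015.4733 / 5 = 203.0947
SE* = √203.0947

SE* = 14.251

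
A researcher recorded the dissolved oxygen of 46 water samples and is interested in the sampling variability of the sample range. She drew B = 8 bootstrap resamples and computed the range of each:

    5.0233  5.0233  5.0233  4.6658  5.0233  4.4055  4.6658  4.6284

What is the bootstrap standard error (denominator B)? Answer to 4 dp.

SE* = 0.2292

Bootstrap SE is the standard deviation of the 8 replicate ranges.
Mean of replicates: (5.0233 + 5.0233 + 5.0233 + 4.6658 + 5.0233 + 4.4055 + 4.6658 + 4.6284) / 8 = 38.45870 / 8 = 4.80734
Sum of squared deviations: (+0.21596)² + (+0.21596)² + (+0.21596)² + (−0.14154)² + (+0.21596)² + (−0.40184)² + (−0.14154)² + (−0.17894)² = 0.42012
Variance = 0.42012 / 8 = 0.05251
SE* = √0.05251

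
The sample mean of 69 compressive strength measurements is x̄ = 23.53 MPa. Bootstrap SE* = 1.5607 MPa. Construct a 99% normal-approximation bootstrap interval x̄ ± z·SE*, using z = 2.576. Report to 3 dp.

Margin = 2.576 × 1.5607 = 4.0204
Interval: 23.53 ± 4.0204

(19.510, 27.550)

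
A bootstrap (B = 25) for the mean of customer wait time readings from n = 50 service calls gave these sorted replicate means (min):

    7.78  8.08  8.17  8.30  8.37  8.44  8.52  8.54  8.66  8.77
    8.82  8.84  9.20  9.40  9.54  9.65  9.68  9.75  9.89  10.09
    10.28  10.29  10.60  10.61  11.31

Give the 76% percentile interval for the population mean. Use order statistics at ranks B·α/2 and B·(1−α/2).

(8.17, 10.29)

α = 0.24; lower rank = 25 × 0.120 = 3; upper rank = 25 × 0.880 = 22.
The 3rd smallest replicate is 8.17; the 22nd is 10.29.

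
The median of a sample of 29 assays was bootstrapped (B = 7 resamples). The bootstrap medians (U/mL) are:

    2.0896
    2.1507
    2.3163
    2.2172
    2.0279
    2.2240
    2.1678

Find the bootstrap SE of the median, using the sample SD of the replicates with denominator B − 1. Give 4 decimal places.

Bootstrap SE is the standard deviation of the 7 replicate medians.
Mean of replicates: (2.0896 + 2.1507 + 2.3163 + 2.2172 + 2.0279 + 2.2240 + 2.1678) / 7 = 15.19350 / 7 = 2.17050
Sum of squared deviations: (−0.08090)² + (−0.01980)² + (+0.14580)² + (+0.04670)² + (−0.14260)² + (+0.05350)² + (−0.00270)² = 0.05358
Variance = 0.05358 / 6 = 0.00893
SE* = √0.00893

SE* = 0.0945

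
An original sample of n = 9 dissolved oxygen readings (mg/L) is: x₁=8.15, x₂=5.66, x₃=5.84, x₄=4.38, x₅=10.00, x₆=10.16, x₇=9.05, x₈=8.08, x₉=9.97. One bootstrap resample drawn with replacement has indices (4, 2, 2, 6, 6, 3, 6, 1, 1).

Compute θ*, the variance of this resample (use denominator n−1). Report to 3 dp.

Resample values: 4.38, 5.66, 5.66, 10.16, 10.16, 5.84, 10.16, 8.15, 8.15.
Mean = 7.5911; sum of squared deviations = 41.2583
s² = 41.2583 / 8 = 5.1573

θ* = 5.157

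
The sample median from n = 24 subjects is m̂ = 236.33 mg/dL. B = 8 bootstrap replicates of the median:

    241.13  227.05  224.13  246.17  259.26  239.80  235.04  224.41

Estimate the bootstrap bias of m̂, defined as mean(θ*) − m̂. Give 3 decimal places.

mean(θ*) = (241.13 + 227.05 + 224.13 + 246.17 + 259.26 + 239.80 + 235.04 + 224.41) / 8 = 237.1238
bias = 237.1238 − 236.33

bias = +0.794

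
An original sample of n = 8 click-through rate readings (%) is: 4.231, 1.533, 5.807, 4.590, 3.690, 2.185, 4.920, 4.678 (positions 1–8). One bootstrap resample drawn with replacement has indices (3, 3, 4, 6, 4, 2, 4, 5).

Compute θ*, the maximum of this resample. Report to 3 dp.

Resample values: 5.807, 5.807, 4.590, 2.185, 4.590, 1.533, 4.590, 3.690.
Maximum = 5.807

θ* = 5.807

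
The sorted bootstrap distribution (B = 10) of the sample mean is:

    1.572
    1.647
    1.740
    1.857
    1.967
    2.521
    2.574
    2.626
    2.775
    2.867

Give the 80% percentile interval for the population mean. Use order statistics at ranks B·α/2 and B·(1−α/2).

(1.572, 2.775)

α = 0.20; lower rank = 10 × 0.100 = 1; upper rank = 10 × 0.900 = 9.
The 1st smallest replicate is 1.572; the 9th is 2.775.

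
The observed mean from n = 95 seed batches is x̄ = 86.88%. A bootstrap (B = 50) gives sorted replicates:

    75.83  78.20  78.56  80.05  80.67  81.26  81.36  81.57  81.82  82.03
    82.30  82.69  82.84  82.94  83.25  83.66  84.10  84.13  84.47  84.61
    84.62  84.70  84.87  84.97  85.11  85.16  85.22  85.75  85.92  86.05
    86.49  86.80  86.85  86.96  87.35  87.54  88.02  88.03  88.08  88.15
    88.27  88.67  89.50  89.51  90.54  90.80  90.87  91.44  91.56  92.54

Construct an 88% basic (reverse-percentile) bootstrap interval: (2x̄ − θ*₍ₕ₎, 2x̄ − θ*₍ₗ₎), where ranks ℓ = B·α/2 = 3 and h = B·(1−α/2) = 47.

(82.89, 95.20)

Percentile endpoints at ranks 3 and 47: θ*₍3₎ = 78.56, θ*₍47₎ = 90.87.
Basic interval reflects these around x̄:
  lower = 2 × 86.88 − 90.87 = 82.89
  upper = 2 × 86.88 − 78.56 = 95.20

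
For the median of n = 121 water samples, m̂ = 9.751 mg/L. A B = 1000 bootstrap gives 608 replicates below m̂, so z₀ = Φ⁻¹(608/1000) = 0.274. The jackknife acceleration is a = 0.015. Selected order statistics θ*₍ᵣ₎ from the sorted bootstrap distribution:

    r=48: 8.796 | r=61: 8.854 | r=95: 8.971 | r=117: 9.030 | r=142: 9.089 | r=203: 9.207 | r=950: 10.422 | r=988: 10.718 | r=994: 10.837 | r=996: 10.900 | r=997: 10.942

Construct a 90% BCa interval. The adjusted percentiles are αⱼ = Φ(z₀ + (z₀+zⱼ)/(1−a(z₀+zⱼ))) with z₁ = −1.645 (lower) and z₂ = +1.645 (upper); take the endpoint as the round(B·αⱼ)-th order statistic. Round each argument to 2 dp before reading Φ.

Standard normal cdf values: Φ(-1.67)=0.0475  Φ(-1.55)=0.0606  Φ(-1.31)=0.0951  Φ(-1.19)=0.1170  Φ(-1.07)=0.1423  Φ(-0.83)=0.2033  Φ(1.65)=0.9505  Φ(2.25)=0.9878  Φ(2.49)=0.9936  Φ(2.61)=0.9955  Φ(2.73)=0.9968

(9.089, 10.718)

Lower: z₀ + z₁ = 0.274 + (-1.645) = -1.371; 1 − a(z₀+z₁) = 1 − (0.015)(-1.371) = 1.0206; argument = 0.274 + (-1.371)/1.0206 = -1.0694 → -1.07.
α₁ = Φ(-1.07) = 0.1423; rank = round(1000 × 0.1423) = 142; θ*₍142₎ = 9.089.
Upper: z₀ + z₂ = 1.919; 1 − a(z₀+z₂) = 0.9712; argument = 2.2499 → 2.25; α₂ = 0.9878; rank = 988; θ*₍988₎ = 10.718.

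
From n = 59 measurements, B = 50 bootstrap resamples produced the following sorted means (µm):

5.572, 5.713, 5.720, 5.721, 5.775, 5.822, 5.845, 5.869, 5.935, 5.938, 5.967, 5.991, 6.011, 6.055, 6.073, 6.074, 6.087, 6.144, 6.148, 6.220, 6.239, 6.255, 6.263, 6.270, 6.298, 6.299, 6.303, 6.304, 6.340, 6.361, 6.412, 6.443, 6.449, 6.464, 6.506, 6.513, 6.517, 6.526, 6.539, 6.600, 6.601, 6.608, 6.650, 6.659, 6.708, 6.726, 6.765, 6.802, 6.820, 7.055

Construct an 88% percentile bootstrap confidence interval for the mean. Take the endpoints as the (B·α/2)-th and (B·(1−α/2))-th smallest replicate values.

α = 0.12; lower rank = 50 × 0.060 = 3; upper rank = 50 × 0.940 = 47.
The 3rd smallest replicate is 5.720; the 47th is 6.765.

(5.720, 6.765)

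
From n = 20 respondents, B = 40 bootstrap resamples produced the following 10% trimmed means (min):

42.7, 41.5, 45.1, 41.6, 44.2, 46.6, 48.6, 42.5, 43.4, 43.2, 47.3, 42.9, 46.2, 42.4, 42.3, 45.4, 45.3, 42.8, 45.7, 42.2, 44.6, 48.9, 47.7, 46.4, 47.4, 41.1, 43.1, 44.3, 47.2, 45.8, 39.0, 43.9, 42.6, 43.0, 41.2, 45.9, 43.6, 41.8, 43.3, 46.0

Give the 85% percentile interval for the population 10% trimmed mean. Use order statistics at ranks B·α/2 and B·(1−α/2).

Sorted replicates: 39.0, 41.1, 41.2, 41.5, 41.6, 41.8, 42.2, 42.3, 42.4, 42.5, 42.6, 42.7, 42.8, 42.9, 43.0, 43.1, 43.2, 43.3, 43.4, 43.6, 43.9, 44.2, 44.3, 44.6, 45.1, 45.3, 45.4, 45.7, 45.8, 45.9, 46.0, 46.2, 46.4, 46.6, 47.2, 47.3, 47.4, 47.7, 48.6, 48.9
α = 0.15; lower rank = 40 × 0.075 = 3; upper rank = 40 × 0.925 = 37.
The 3rd smallest replicate is 41.2; the 37th is 47.4.

(41.2, 47.4)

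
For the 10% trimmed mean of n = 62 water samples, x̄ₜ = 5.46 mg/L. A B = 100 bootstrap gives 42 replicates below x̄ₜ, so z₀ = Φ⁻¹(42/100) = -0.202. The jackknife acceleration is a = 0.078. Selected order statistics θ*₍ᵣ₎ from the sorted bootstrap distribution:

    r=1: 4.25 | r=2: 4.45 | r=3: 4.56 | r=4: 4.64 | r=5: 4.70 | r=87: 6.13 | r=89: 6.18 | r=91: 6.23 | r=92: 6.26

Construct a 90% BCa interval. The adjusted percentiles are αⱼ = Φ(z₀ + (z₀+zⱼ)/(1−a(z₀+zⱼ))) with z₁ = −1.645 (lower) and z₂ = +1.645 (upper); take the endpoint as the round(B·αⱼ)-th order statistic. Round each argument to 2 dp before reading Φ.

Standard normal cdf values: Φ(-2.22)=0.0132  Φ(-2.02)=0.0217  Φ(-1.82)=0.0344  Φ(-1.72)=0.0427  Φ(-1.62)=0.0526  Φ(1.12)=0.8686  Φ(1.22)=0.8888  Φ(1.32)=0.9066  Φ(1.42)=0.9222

(4.56, 6.26)

Lower: z₀ + z₁ = -0.202 + (-1.645) = -1.847; 1 − a(z₀+z₁) = 1 − (0.078)(-1.847) = 1.1441; argument = -0.202 + (-1.847)/1.1441 = -1.8164 → -1.82.
α₁ = Φ(-1.82) = 0.0344; rank = round(100 × 0.0344) = 3; θ*₍3₎ = 4.56.
Upper: z₀ + z₂ = 1.443; 1 − a(z₀+z₂) = 0.8874; argument = 1.4240 → 1.42; α₂ = 0.9222; rank = 92; θ*₍92₎ = 6.26.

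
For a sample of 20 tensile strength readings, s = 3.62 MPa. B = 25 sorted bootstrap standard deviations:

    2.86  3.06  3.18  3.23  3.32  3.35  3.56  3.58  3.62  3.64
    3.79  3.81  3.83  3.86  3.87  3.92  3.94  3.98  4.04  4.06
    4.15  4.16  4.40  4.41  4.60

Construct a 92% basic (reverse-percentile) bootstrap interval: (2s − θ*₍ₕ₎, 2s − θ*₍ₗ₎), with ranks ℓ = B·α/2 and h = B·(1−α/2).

(2.83, 4.38)

Percentile endpoints at ranks 1 and 24: θ*₍1₎ = 2.86, θ*₍24₎ = 4.41.
Basic interval reflects these around s:
  lower = 2 × 3.62 − 4.41 = 2.83
  upper = 2 × 3.62 − 2.86 = 4.38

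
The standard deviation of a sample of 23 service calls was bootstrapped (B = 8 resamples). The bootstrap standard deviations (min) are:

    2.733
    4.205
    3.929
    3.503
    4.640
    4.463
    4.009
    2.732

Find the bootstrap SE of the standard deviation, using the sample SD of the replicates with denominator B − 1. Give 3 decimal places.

SE* = 0.730

Bootstrap SE is the standard deviation of the 8 replicate standard deviations.
Mean of replicates: (2.733 + 4.205 + 3.929 + 3.503 + 4.640 + 4.463 + 4.009 + 2.732) / 8 = 30.2140 / 8 = 3.7767
Sum of squared deviations: (−1.0437)² + (+0.4283)² + (+0.1522)² + (−0.2737)² + (+0.8632)² + (+0.6863)² + (+0.2323)² + (−1.0447)² = 3.7325
Variance = 3.7325 / 7 = 0.5332
SE* = √0.5332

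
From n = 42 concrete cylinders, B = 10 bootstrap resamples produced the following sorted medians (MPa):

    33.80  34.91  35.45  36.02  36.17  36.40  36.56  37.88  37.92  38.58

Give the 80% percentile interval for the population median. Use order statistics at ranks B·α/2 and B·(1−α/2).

(33.80, 37.92)

α = 0.20; lower rank = 10 × 0.100 = 1; upper rank = 10 × 0.900 = 9.
The 1st smallest replicate is 33.80; the 9th is 37.92.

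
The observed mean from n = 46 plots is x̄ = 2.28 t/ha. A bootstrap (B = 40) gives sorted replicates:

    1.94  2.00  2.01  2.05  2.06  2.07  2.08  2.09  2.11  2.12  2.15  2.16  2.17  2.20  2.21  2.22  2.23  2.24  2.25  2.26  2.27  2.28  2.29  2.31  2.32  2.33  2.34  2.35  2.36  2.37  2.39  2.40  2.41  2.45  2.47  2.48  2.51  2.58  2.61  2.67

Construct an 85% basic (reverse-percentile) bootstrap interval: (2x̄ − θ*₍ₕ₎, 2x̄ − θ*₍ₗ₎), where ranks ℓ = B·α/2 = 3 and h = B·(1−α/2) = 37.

Percentile endpoints at ranks 3 and 37: θ*₍3₎ = 2.01, θ*₍37₎ = 2.51.
Basic interval reflects these around x̄:
  lower = 2 × 2.28 − 2.51 = 2.05
  upper = 2 × 2.28 − 2.01 = 2.55

(2.05, 2.55)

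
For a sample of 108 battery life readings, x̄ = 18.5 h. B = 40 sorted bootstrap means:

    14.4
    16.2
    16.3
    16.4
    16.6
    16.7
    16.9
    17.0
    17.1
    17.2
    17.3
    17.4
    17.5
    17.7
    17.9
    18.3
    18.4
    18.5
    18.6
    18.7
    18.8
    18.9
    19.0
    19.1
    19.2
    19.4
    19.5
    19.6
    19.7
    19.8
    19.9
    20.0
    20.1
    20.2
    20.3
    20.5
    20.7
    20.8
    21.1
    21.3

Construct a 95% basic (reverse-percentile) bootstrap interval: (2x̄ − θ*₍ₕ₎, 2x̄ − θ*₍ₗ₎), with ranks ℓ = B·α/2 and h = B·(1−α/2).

(15.9, 22.6)

Percentile endpoints at ranks 1 and 39: θ*₍1₎ = 14.4, θ*₍39₎ = 21.1.
Basic interval reflects these around x̄:
  lower = 2 × 18.5 − 21.1 = 15.9
  upper = 2 × 18.5 − 14.4 = 22.6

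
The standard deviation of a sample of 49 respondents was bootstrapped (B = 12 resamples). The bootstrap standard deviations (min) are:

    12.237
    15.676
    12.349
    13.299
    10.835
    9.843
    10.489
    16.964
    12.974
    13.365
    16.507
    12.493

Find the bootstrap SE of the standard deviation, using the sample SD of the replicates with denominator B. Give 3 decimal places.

Bootstrap SE is the standard deviation of the 12 replicate standard deviations.
Mean of replicates: (12.237 + 15.676 + 12.349 + 13.299 + 10.835 + 9.843 + 10.489 + 16.964 + 12.974 + 13.365 + 16.507 + 12.493) / 12 = 157.0310 / 12 = 13.0859
Sum of squared deviations: (−0.8489)² + (+2.5901)² + (−0.7369)² + (+0.2131)² + (−2.2509)² + (−3.2429)² + (−2.5969)² + (+3.8781)² + (−0.1119)² + (+0.2791)² + (+3.4211)² + (−0.5929)² = 57.5301
Variance = 57.5301 / 12 = 4.7942
SE* = √4.7942

SE* = 2.190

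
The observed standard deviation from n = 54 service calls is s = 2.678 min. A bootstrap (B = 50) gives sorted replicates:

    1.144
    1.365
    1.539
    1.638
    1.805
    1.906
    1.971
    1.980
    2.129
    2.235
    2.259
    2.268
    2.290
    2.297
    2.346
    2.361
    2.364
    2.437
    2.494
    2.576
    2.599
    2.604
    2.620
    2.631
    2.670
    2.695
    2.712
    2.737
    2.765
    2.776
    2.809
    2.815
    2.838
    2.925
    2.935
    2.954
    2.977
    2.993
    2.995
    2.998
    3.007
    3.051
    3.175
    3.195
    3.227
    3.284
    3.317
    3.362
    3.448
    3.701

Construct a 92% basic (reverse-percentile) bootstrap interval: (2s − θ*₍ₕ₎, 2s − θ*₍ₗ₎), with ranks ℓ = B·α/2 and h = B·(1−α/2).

Percentile endpoints at ranks 2 and 48: θ*₍2₎ = 1.365, θ*₍48₎ = 3.362.
Basic interval reflects these around s:
  lower = 2 × 2.678 − 3.362 = 1.994
  upper = 2 × 2.678 − 1.365 = 3.991

(1.994, 3.991)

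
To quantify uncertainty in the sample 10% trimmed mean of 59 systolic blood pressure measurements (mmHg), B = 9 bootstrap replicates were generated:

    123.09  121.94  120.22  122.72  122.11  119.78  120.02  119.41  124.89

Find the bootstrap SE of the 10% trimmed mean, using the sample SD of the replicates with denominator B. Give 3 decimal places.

SE* = 1.738

Bootstrap SE is the standard deviation of the 9 replicate 10% trimmed means.
Mean of replicates: (123.09 + 121.94 + 120.22 + 122.72 + 122.11 + 119.78 + 120.02 + 119.41 + 124.89) / 9 = 1094.1800 / 9 = 121.5756
Sum of squared deviations: (+1.5144)² + (+0.3644)² + (−1.3556)² + (+1.1444)² + (+0.5344)² + (−1.7956)² + (−1.5556)² + (−2.1656)² + (+3.3144)² = 27.1782
Variance = 27.1782 / 9 = 3.0198
SE* = √3.0198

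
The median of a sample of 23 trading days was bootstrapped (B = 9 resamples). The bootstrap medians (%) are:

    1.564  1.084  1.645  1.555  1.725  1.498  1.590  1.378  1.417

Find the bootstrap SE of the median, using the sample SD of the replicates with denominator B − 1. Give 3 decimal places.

Bootstrap SE is the standard deviation of the 9 replicate medians.
Mean of replicates: (1.564 + 1.084 + 1.645 + 1.555 + 1.725 + 1.498 + 1.590 + 1.378 + 1.417) / 9 = 13.4560 / 9 = 1.4951
Sum of squared deviations: (+0.0689)² + (−0.4111)² + (+0.1499)² + (+0.0599)² + (+0.2299)² + (+0.0029)² + (+0.0949)² + (−0.1171)² + (−0.0781)² = 0.2815
Variance = 0.2815 / 8 = 0.0352
SE* = √0.0352

SE* = 0.188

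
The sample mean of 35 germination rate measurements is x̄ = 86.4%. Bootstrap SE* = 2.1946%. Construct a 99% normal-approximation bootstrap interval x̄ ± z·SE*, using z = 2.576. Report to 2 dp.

Margin = 2.576 × 2.1946 = 5.653
Interval: 86.4 ± 5.653

(80.75, 92.05)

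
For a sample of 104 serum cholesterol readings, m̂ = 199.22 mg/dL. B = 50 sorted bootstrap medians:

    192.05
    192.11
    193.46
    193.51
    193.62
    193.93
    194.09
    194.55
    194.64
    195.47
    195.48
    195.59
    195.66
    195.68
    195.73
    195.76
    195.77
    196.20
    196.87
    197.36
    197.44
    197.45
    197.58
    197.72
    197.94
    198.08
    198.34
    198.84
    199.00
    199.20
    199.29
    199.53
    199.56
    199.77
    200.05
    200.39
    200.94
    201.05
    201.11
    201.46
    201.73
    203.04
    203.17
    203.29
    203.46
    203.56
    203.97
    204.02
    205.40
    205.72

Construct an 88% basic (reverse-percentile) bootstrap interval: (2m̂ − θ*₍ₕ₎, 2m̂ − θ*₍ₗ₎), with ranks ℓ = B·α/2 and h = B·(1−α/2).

Percentile endpoints at ranks 3 and 47: θ*₍3₎ = 193.46, θ*₍47₎ = 203.97.
Basic interval reflects these around m̂:
  lower = 2 × 199.22 − 203.97 = 194.47
  upper = 2 × 199.22 − 193.46 = 204.98

(194.47, 204.98)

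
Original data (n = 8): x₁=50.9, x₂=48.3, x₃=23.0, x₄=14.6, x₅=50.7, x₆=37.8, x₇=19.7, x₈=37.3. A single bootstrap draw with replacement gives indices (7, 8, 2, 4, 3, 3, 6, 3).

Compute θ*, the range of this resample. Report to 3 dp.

Resample values: 19.7, 37.3, 48.3, 14.6, 23.0, 23.0, 37.8, 23.0.
Range = 48.3 − 14.6 = 33.700

θ* = 33.700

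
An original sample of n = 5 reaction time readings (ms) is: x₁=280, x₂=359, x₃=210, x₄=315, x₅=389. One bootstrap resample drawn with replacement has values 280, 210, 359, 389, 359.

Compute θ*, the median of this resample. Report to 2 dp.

Sorted: 210, 280, 359, 359, 389
Median = middle value = 359.00

θ* = 359.00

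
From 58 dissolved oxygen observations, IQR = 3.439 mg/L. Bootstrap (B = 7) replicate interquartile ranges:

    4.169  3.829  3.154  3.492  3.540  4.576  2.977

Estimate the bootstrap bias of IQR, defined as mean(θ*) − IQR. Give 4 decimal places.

mean(θ*) = (4.169 + 3.829 + 3.154 + 3.492 + 3.540 + 4.576 + 2.977) / 7 = 3.67671
bias = 3.67671 − 3.439

bias = +0.2377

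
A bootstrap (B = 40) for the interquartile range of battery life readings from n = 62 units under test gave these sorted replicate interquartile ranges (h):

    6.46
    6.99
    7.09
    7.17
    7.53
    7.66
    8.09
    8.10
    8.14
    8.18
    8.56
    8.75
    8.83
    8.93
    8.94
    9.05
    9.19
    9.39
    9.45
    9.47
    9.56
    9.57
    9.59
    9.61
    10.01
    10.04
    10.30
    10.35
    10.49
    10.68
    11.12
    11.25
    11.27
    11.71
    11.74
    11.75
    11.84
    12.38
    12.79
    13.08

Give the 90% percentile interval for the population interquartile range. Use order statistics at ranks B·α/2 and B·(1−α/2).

(6.99, 12.38)

α = 0.10; lower rank = 40 × 0.050 = 2; upper rank = 40 × 0.950 = 38.
The 2nd smallest replicate is 6.99; the 38th is 12.38.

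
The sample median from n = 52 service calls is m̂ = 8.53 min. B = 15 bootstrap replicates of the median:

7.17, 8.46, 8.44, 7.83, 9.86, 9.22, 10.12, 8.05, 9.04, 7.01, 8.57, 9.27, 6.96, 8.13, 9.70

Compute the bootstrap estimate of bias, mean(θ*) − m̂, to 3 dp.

bias = −0.008

mean(θ*) = (7.17 + 8.46 + 8.44 + 7.83 + 9.86 + 9.22 + 10.12 + 8.05 + 9.04 + 7.01 + 8.57 + 9.27 + 6.96 + 8.13 + 9.70) / 15 = 8.5220
bias = 8.5220 − 8.53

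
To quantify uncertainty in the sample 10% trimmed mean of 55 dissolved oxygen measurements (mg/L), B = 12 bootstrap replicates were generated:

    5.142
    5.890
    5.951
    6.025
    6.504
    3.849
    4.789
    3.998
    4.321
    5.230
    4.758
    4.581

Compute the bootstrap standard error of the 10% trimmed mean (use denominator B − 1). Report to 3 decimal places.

SE* = 0.856

Bootstrap SE is the standard deviation of the 12 replicate 10% trimmed means.
Mean of replicates: (5.142 + 5.890 + 5.951 + 6.025 + 6.504 + 3.849 + 4.789 + 3.998 + 4.321 + 5.230 + 4.758 + 4.581) / 12 = 61.0380 / 12 = 5.0865
Sum of squared deviations: (+0.0555)² + (+0.8035)² + (+0.8645)² + (+0.9385)² + (+1.4175)² + (−1.2375)² + (−0.2975)² + (−1.0885)² + (−0.7655)² + (+0.1435)² + (−0.3285)² + (−0.5055)² = 8.0609
Variance = 8.0609 / 11 = 0.7328
SE* = √0.7328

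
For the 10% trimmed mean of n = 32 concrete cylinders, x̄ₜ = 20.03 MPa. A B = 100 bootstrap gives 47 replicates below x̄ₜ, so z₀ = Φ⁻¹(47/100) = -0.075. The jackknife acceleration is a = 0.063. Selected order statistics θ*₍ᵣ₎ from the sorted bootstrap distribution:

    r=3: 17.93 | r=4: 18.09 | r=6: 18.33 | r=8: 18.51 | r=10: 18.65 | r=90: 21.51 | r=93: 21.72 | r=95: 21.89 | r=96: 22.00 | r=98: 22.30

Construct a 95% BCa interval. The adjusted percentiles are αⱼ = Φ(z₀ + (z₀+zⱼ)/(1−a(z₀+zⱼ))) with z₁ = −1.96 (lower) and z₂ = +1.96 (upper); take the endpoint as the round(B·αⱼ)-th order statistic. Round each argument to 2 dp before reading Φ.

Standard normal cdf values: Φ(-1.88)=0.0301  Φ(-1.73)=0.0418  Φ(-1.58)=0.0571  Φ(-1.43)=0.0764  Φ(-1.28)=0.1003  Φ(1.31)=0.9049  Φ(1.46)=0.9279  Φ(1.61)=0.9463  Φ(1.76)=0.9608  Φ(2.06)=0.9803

Lower: z₀ + z₁ = -0.075 + (-1.960) = -2.035; 1 − a(z₀+z₁) = 1 − (0.063)(-2.035) = 1.1282; argument = -0.075 + (-2.035)/1.1282 = -1.8788 → -1.88.
α₁ = Φ(-1.88) = 0.0301; rank = round(100 × 0.0301) = 3; θ*₍3₎ = 17.93.
Upper: z₀ + z₂ = 1.885; 1 − a(z₀+z₂) = 0.8812; argument = 2.0640 → 2.06; α₂ = 0.9803; rank = 98; θ*₍98₎ = 22.30.

(17.93, 22.30)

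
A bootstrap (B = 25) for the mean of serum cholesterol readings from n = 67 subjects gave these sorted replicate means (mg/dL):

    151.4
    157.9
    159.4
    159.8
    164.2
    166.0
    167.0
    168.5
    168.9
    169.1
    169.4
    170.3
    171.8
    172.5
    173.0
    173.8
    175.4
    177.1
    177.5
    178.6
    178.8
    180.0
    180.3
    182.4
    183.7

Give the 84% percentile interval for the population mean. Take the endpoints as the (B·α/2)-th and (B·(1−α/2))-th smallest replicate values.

α = 0.16; lower rank = 25 × 0.080 = 2; upper rank = 25 × 0.920 = 23.
The 2nd smallest replicate is 157.9; the 23rd is 180.3.

(157.9, 180.3)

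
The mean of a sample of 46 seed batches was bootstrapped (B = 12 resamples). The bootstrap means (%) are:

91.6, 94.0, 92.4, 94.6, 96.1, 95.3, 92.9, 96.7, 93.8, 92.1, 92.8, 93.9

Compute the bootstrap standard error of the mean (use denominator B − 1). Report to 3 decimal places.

Bootstrap SE is the standard deviation of the 12 replicate means.
Mean of replicates: (91.6 + 94.0 + 92.4 + 94.6 + 96.1 + 95.3 + 92.9 + 96.7 + 93.8 + 92.1 + 92.8 + 93.9) / 12 = 1126.2000 / 12 = 93.8500
Sum of squared deviations: (−2.2500)² + (+0.1500)² + (−1.4500)² + (+0.7500)² + (+2.2500)² + (+1.4500)² + (−0.9500)² + (+2.8500)² + (−0.0500)² + (−1.7500)² + (−1.0500)² + (+0.0500)² = 28.1100
Variance = 28.1100 / 11 = 2.5555
SE* = √2.5555

SE* = 1.599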